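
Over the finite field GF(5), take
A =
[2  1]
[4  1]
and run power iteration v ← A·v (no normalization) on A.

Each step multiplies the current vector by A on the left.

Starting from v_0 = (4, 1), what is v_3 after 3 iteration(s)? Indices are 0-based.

v_3 = (3, 3)

v_0 = (4, 1).
v_1 = A·v_0 = (4, 2).
v_2 = A·v_1 = (0, 3).
v_3 = A·v_2 = (3, 3).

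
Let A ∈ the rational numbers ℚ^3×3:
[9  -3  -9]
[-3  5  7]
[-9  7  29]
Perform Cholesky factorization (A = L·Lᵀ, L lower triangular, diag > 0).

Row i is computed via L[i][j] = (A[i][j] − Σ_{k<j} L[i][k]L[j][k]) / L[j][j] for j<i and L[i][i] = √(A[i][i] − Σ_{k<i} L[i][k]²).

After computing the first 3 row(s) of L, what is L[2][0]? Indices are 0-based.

L[2][0] = -3

Step 1: L[0][0] = √(9) = 3.
  L[1][0] = (-3) / L[0][0] = -1.
Step 2: L[1][1] = √(4) = 2.
  L[2][0] = (-9) / L[0][0] = -3.
  L[2][1] = (4) / L[1][1] = 2.
Step 3: L[2][2] = √(16) = 4.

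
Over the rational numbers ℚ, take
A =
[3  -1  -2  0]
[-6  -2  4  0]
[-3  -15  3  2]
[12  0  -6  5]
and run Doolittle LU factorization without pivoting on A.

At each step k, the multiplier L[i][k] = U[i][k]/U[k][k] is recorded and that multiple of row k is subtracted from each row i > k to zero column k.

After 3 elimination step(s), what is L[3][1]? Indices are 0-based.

k=0: U[0][0]=3
  eliminate (1,0): mult=-2, new row 1: (0, -4, 0, 0); set L[1][0]=-2
  eliminate (2,0): mult=-1, new row 2: (0, -16, 1, 2); set L[2][0]=-1
  eliminate (3,0): mult=4, new row 3: (0, 4, 2, 5); set L[3][0]=4
k=1: U[1][1]=-4
  eliminate (2,1): mult=4, new row 2: (0, 0, 1, 2); set L[2][1]=4
  eliminate (3,1): mult=-1, new row 3: (0, 0, 2, 5); set L[3][1]=-1
k=2: U[2][2]=1
  eliminate (3,2): mult=2, new row 3: (0, 0, 0, 1); set L[3][2]=2

L[3][1] = -1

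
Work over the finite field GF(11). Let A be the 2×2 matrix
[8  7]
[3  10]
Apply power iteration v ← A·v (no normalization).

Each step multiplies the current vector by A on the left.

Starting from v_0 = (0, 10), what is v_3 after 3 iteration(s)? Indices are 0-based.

v_3 = (4, 7)

v_0 = (0, 10).
v_1 = A·v_0 = (4, 1).
v_2 = A·v_1 = (6, 0).
v_3 = A·v_2 = (4, 7).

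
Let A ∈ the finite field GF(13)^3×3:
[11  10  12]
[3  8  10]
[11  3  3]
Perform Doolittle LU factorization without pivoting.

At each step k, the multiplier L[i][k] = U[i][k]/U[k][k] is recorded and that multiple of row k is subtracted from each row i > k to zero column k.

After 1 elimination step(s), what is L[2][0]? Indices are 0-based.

L[2][0] = 1

k=0: U[0][0]=11
  eliminate (1,0): mult=5, new row 1: (0, 10, 2); set L[1][0]=5
  eliminate (2,0): mult=1, new row 2: (0, 6, 4); set L[2][0]=1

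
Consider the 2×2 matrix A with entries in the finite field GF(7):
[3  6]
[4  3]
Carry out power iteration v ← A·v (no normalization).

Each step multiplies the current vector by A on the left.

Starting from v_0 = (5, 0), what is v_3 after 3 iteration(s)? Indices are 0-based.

v_0 = (5, 0).
v_1 = A·v_0 = (1, 6).
v_2 = A·v_1 = (4, 1).
v_3 = A·v_2 = (4, 5).

v_3 = (4, 5)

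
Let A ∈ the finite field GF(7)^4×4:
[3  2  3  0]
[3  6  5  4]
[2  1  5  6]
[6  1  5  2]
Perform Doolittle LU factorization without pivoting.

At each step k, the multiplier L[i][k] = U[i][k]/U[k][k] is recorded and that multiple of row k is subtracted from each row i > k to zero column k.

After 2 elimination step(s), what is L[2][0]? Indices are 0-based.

k=0: U[0][0]=3
  eliminate (1,0): mult=1, new row 1: (0, 4, 2, 4); set L[1][0]=1
  eliminate (2,0): mult=3, new row 2: (0, 2, 3, 6); set L[2][0]=3
  eliminate (3,0): mult=2, new row 3: (0, 4, 6, 2); set L[3][0]=2
k=1: U[1][1]=4
  eliminate (2,1): mult=4, new row 2: (0, 0, 2, 4); set L[2][1]=4
  eliminate (3,1): mult=1, new row 3: (0, 0, 4, 5); set L[3][1]=1

L[2][0] = 3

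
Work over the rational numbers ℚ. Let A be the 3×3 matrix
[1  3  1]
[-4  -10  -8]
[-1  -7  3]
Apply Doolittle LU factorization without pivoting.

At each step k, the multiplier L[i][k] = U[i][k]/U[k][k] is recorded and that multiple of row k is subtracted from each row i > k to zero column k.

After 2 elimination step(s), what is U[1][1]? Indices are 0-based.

Step 1: pivot at (0,0) is 1.
  row1 ← row1 − (-4)·row0  ⇒  L[1][0]=-4, U row1=(0, 2, -4)
  row2 ← row2 − (-1)·row0  ⇒  L[2][0]=-1, U row2=(0, -4, 4)
Step 2: pivot at (1,1) is 2.
  row2 ← row2 − (-2)·row1  ⇒  L[2][1]=-2, U row2=(0, 0, -4)

U[1][1] = 2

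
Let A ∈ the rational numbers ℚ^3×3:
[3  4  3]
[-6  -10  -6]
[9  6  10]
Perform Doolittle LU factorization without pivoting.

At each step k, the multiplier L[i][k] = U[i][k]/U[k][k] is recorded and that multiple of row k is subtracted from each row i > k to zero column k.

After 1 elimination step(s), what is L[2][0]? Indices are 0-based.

L[2][0] = 3

Step 1: pivot at (0,0) is 3.
  row1 ← row1 − (-2)·row0  ⇒  L[1][0]=-2, U row1=(0, -2, 0)
  row2 ← row2 − (3)·row0  ⇒  L[2][0]=3, U row2=(0, -6, 1)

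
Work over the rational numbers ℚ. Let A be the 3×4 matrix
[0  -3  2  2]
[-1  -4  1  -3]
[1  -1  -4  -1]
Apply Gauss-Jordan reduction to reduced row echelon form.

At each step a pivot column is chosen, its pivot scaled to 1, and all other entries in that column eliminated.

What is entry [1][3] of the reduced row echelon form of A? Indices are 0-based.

M[1][3] = 2/19

[1] R0 <-> R1
[1] R0 /= -1  ⇒  (1, 4, -1, 3)
     R2 -= 1·R0  ⇒  (0, -5, -3, -4)
[2] R1 /= -3  ⇒  (0, 1, -2/3, -2/3)
     R0 -= 4·R1  ⇒  (1, 0, 5/3, 17/3)
     R2 -= -5·R1  ⇒  (0, 0, -19/3, -22/3)
[3] R2 /= -19/3  ⇒  (0, 0, 1, 22/19)
     R0 -= 5/3·R2  ⇒  (1, 0, 0, 71/19)
     R1 -= -2/3·R2  ⇒  (0, 1, 0, 2/19)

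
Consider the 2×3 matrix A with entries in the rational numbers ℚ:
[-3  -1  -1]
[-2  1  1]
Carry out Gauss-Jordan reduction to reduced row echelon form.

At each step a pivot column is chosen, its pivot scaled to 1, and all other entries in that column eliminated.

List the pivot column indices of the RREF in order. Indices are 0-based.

pivot(0,0)=-3: scale R0 → (1, 1/3, 1/3)
  clear (1,0): R1 −= (-2)R0 → (0, 5/3, 5/3)
pivot(1,1)=5/3: scale R1 → (0, 1, 1)
  clear (0,1): R0 −= (1/3)R1 → (1, 0, 0)

pivot columns: 0, 1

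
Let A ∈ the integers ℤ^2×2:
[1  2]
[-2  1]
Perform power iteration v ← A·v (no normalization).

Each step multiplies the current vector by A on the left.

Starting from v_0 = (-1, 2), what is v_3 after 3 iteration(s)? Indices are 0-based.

v_0 = (-1, 2).
v_1 = A·v_0 = (3, 4).
v_2 = A·v_1 = (11, -2).
v_3 = A·v_2 = (7, -24).

v_3 = (7, -24)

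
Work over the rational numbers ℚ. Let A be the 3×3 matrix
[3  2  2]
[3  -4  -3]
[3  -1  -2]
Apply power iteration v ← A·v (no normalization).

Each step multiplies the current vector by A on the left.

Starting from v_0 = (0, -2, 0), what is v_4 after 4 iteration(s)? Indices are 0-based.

v_4 = (464, -1922, -912)

v_0 = (0, -2, 0).
v_1 = A·v_0 = (-4, 8, 2).
v_2 = A·v_1 = (8, -50, -24).
v_3 = A·v_2 = (-124, 296, 122).
v_4 = A·v_3 = (464, -1922, -912).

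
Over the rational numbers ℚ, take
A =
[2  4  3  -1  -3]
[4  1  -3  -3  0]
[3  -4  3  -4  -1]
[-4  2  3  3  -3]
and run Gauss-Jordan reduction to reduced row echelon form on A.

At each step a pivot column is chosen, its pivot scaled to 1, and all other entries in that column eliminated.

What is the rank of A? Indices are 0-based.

[1] R0 /= 2  ⇒  (1, 2, 3/2, -1/2, -3/2)
     R1 -= 4·R0  ⇒  (0, -7, -9, -1, 6)
     R2 -= 3·R0  ⇒  (0, -10, -3/2, -5/2, 7/2)
     R3 -= -4·R0  ⇒  (0, 10, 9, 1, -9)
[2] R1 /= -7  ⇒  (0, 1, 9/7, 1/7, -6/7)
     R0 -= 2·R1  ⇒  (1, 0, -15/14, -11/14, 3/14)
     R2 -= -10·R1  ⇒  (0, 0, 159/14, -15/14, -71/14)
     R3 -= 10·R1  ⇒  (0, 0, -27/7, -3/7, -3/7)
[3] R2 /= 159/14  ⇒  (0, 0, 1, -5/53, -71/159)
     R0 -= -15/14·R2  ⇒  (1, 0, 0, -47/53, -14/53)
     R1 -= 9/7·R2  ⇒  (0, 1, 0, 14/53, -15/53)
     R3 -= -27/7·R2  ⇒  (0, 0, 0, -42/53, -114/53)
[4] R3 /= -42/53  ⇒  (0, 0, 0, 1, 19/7)
     R0 -= -47/53·R3  ⇒  (1, 0, 0, 0, 15/7)
     R1 -= 14/53·R3  ⇒  (0, 1, 0, 0, -1)
     R2 -= -5/53·R3  ⇒  (0, 0, 1, 0, -4/21)

rank = 4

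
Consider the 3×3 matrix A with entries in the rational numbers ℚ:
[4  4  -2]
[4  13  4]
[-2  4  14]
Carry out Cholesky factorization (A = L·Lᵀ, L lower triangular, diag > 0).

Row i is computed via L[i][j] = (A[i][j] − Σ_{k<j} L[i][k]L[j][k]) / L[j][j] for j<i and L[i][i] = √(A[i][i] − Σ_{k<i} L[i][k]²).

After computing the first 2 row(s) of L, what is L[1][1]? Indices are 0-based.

Step 1: L[0][0] = √(4) = 2.
  L[1][0] = (4) / L[0][0] = 2.
Step 2: L[1][1] = √(9) = 3.

L[1][1] = 3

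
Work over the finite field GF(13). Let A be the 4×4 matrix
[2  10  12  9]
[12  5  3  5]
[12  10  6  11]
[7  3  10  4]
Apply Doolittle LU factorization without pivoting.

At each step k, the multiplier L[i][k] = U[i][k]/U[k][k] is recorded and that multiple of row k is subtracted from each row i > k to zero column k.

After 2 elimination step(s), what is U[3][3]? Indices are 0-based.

U[3][3] = 12

Step 1: pivot at (0,0) is 2.
  row1 ← row1 − (6)·row0  ⇒  L[1][0]=6, U row1=(0, 10, 9, 3)
  row2 ← row2 − (6)·row0  ⇒  L[2][0]=6, U row2=(0, 2, 12, 9)
  row3 ← row3 − (10)·row0  ⇒  L[3][0]=10, U row3=(0, 7, 7, 5)
Step 2: pivot at (1,1) is 10.
  row2 ← row2 − (8)·row1  ⇒  L[2][1]=8, U row2=(0, 0, 5, 11)
  row3 ← row3 − (2)·row1  ⇒  L[3][1]=2, U row3=(0, 0, 2, 12)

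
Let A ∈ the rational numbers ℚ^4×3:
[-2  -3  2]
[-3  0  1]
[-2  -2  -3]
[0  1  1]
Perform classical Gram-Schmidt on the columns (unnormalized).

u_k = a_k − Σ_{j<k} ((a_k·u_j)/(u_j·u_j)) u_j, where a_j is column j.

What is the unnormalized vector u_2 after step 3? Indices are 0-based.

u_2 = (103/46, 11/23, -68/23, 37/46)

Step 1: u_0 = a_0 = (-2, -3, -2, 0).
Step 2: u_1 = a_1 − (10/17)·u_0 = (-31/17, 30/17, -14/17, 1).
Step 3: u_2 = a_2 − (-1/17)·u_0 − (9/46)·u_1 = (103/46, 11/23, -68/23, 37/46).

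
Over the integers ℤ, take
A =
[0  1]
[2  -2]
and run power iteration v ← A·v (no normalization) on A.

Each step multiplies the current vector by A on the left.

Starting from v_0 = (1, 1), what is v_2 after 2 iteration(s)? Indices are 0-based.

v_2 = (0, 2)

v_0 = (1, 1).
v_1 = A·v_0 = (1, 0).
v_2 = A·v_1 = (0, 2).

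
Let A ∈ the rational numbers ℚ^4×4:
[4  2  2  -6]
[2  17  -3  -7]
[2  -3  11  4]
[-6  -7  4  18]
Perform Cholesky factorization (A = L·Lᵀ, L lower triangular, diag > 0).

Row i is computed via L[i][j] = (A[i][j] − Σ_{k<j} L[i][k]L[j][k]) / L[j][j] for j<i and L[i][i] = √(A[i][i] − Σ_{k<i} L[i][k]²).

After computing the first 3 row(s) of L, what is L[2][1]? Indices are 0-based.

Step 1: L[0][0] = √(4) = 2.
  L[1][0] = (2) / L[0][0] = 1.
Step 2: L[1][1] = √(16) = 4.
  L[2][0] = (2) / L[0][0] = 1.
  L[2][1] = (-4) / L[1][1] = -1.
Step 3: L[2][2] = √(9) = 3.

L[2][1] = -1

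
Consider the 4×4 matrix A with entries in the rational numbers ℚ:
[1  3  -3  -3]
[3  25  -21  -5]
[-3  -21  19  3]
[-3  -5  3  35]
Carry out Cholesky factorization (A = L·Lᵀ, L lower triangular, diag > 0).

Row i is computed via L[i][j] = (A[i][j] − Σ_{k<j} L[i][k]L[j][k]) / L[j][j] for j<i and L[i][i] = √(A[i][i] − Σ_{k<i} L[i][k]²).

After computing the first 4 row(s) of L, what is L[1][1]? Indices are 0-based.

L[1][1] = 4

Step 1: L[0][0] = √(1) = 1.
  L[1][0] = (3) / L[0][0] = 3.
Step 2: L[1][1] = √(16) = 4.
  L[2][0] = (-3) / L[0][0] = -3.
  L[2][1] = (-12) / L[1][1] = -3.
Step 3: L[2][2] = √(1) = 1.
  L[3][0] = (-3) / L[0][0] = -3.
  L[3][1] = (4) / L[1][1] = 1.
  L[3][2] = (-3) / L[2][2] = -3.
Step 4: L[3][3] = √(16) = 4.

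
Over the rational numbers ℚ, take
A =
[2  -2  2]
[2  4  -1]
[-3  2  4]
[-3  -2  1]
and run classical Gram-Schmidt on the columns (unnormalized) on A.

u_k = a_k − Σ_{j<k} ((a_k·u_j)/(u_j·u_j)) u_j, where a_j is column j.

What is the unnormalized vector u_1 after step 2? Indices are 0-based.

u_1 = (-30/13, 48/13, 32/13, -20/13)

Step 1: u_0 = a_0 = (2, 2, -3, -3).
Step 2: u_1 = a_1 − (2/13)·u_0 = (-30/13, 48/13, 32/13, -20/13).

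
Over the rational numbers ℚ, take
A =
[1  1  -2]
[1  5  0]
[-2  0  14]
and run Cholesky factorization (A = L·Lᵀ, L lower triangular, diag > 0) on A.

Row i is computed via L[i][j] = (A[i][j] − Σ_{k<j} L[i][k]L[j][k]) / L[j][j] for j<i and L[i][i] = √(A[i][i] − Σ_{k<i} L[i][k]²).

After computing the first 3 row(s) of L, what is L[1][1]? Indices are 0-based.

Step 1: L[0][0] = √(1) = 1.
  L[1][0] = (1) / L[0][0] = 1.
Step 2: L[1][1] = √(4) = 2.
  L[2][0] = (-2) / L[0][0] = -2.
  L[2][1] = (2) / L[1][1] = 1.
Step 3: L[2][2] = √(9) = 3.

L[1][1] = 2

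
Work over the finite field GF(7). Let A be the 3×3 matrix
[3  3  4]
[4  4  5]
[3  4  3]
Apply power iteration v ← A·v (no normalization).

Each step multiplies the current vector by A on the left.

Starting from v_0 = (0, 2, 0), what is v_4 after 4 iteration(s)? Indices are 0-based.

v_0 = (0, 2, 0).
v_1 = A·v_0 = (6, 1, 1).
v_2 = A·v_1 = (4, 5, 4).
v_3 = A·v_2 = (1, 0, 2).
v_4 = A·v_3 = (4, 0, 2).

v_4 = (4, 0, 2)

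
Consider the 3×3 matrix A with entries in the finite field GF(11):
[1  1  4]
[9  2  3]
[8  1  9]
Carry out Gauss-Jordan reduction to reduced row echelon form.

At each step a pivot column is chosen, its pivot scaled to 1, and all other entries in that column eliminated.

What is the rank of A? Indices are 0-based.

step 1: normalize row 0 (÷1) = (1, 1, 4)
  row 1: subtract 9×row0 = (0, 4, 0)
  row 2: subtract 8×row0 = (0, 4, 10)
step 2: normalize row 1 (÷4) = (0, 1, 0)
  row 0: subtract 1×row1 = (1, 0, 4)
  row 2: subtract 4×row1 = (0, 0, 10)
step 3: normalize row 2 (÷10) = (0, 0, 1)
  row 0: subtract 4×row2 = (1, 0, 0)

rank = 3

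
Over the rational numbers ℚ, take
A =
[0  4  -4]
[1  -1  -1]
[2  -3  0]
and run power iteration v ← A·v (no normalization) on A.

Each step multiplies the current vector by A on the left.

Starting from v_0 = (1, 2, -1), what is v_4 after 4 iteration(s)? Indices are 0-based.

v_0 = (1, 2, -1).
v_1 = A·v_0 = (12, 0, -4).
v_2 = A·v_1 = (16, 16, 24).
v_3 = A·v_2 = (-32, -24, -16).
v_4 = A·v_3 = (-32, 8, 8).

v_4 = (-32, 8, 8)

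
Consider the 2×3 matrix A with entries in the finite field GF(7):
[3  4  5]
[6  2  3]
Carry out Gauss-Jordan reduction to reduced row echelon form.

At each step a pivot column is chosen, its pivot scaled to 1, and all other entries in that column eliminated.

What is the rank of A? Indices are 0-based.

step 1: normalize row 0 (÷3) = (1, 6, 4)
  row 1: subtract 6×row0 = (0, 1, 0)
step 2: normalize row 1 (÷1) = (0, 1, 0)
  row 0: subtract 6×row1 = (1, 0, 4)

rank = 2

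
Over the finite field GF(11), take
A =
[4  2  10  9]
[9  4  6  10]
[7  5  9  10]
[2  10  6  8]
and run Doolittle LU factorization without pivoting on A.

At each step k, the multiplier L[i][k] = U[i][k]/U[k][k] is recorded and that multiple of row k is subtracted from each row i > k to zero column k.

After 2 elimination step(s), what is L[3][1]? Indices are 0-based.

[col 0] pivot 4
  R1 -= 5*R0 → (0, 5, 0, 9)  (L[1][0] := 5)
  R2 -= 10*R0 → (0, 7, 8, 8)  (L[2][0] := 10)
  R3 -= 6*R0 → (0, 9, 1, 9)  (L[3][0] := 6)
[col 1] pivot 5
  R2 -= 8*R1 → (0, 0, 8, 2)  (L[2][1] := 8)
  R3 -= 4*R1 → (0, 0, 1, 6)  (L[3][1] := 4)

L[3][1] = 4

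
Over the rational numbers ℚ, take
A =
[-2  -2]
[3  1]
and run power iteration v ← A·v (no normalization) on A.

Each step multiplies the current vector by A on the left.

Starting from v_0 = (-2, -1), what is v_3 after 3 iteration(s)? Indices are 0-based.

v_3 = (-26, 17)

v_0 = (-2, -1).
v_1 = A·v_0 = (6, -7).
v_2 = A·v_1 = (2, 11).
v_3 = A·v_2 = (-26, 17).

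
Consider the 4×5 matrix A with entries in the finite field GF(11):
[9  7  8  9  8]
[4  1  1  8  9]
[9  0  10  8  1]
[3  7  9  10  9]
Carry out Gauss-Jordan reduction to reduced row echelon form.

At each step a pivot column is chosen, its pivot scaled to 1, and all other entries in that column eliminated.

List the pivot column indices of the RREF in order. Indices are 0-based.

step 1: normalize row 0 (÷9) = (1, 2, 7, 1, 7)
  row 1: subtract 4×row0 = (0, 4, 6, 4, 3)
  row 2: subtract 9×row0 = (0, 4, 2, 10, 4)
  row 3: subtract 3×row0 = (0, 1, 10, 7, 10)
step 2: normalize row 1 (÷4) = (0, 1, 7, 1, 9)
  row 0: subtract 2×row1 = (1, 0, 4, 10, 0)
  row 2: subtract 4×row1 = (0, 0, 7, 6, 1)
  row 3: subtract 1×row1 = (0, 0, 3, 6, 1)
step 3: normalize row 2 (÷7) = (0, 0, 1, 4, 8)
  row 0: subtract 4×row2 = (1, 0, 0, 5, 1)
  row 1: subtract 7×row2 = (0, 1, 0, 6, 8)
  row 3: subtract 3×row2 = (0, 0, 0, 5, 10)
step 4: normalize row 3 (÷5) = (0, 0, 0, 1, 2)
  row 0: subtract 5×row3 = (1, 0, 0, 0, 2)
  row 1: subtract 6×row3 = (0, 1, 0, 0, 7)
  row 2: subtract 4×row3 = (0, 0, 1, 0, 0)

pivot columns: 0, 1, 2, 3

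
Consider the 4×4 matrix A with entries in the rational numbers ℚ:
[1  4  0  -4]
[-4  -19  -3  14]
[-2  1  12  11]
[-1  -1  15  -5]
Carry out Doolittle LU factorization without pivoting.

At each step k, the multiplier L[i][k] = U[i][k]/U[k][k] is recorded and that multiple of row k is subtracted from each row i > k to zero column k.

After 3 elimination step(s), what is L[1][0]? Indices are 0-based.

[col 0] pivot 1
  R1 -= -4*R0 → (0, -3, -3, -2)  (L[1][0] := -4)
  R2 -= -2*R0 → (0, 9, 12, 3)  (L[2][0] := -2)
  R3 -= -1*R0 → (0, 3, 15, -9)  (L[3][0] := -1)
[col 1] pivot -3
  R2 -= -3*R1 → (0, 0, 3, -3)  (L[2][1] := -3)
  R3 -= -1*R1 → (0, 0, 12, -11)  (L[3][1] := -1)
[col 2] pivot 3
  R3 -= 4*R2 → (0, 0, 0, 1)  (L[3][2] := 4)

L[1][0] = -4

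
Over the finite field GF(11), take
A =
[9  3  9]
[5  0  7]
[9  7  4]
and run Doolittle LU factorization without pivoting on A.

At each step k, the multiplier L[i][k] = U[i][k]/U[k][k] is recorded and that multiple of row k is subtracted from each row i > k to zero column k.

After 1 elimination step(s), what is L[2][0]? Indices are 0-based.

k=0: U[0][0]=9
  eliminate (1,0): mult=3, new row 1: (0, 2, 2); set L[1][0]=3
  eliminate (2,0): mult=1, new row 2: (0, 4, 6); set L[2][0]=1

L[2][0] = 1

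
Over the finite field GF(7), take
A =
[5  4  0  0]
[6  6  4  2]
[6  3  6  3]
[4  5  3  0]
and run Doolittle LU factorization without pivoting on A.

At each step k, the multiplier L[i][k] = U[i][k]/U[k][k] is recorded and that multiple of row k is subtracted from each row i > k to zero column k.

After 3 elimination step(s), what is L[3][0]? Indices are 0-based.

L[3][0] = 5

k=0: U[0][0]=5
  eliminate (1,0): mult=4, new row 1: (0, 4, 4, 2); set L[1][0]=4
  eliminate (2,0): mult=4, new row 2: (0, 1, 6, 3); set L[2][0]=4
  eliminate (3,0): mult=5, new row 3: (0, 6, 3, 0); set L[3][0]=5
k=1: U[1][1]=4
  eliminate (2,1): mult=2, new row 2: (0, 0, 5, 6); set L[2][1]=2
  eliminate (3,1): mult=5, new row 3: (0, 0, 4, 4); set L[3][1]=5
k=2: U[2][2]=5
  eliminate (3,2): mult=5, new row 3: (0, 0, 0, 2); set L[3][2]=5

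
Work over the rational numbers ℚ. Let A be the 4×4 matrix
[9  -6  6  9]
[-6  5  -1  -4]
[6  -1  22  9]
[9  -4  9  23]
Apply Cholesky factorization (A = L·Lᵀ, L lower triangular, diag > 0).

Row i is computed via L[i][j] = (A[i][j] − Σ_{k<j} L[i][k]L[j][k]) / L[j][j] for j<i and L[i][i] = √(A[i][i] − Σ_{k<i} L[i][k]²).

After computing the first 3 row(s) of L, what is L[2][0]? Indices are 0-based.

L[2][0] = 2

Step 1: L[0][0] = √(9) = 3.
  L[1][0] = (-6) / L[0][0] = -2.
Step 2: L[1][1] = √(1) = 1.
  L[2][0] = (6) / L[0][0] = 2.
  L[2][1] = (3) / L[1][1] = 3.
Step 3: L[2][2] = √(9) = 3.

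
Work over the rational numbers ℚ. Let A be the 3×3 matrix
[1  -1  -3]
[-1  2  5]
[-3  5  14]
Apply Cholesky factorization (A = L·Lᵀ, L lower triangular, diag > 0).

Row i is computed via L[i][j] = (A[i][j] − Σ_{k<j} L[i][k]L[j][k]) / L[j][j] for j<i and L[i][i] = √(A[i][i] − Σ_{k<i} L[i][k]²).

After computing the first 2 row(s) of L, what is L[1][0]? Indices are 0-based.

Step 1: L[0][0] = √(1) = 1.
  L[1][0] = (-1) / L[0][0] = -1.
Step 2: L[1][1] = √(1) = 1.

L[1][0] = -1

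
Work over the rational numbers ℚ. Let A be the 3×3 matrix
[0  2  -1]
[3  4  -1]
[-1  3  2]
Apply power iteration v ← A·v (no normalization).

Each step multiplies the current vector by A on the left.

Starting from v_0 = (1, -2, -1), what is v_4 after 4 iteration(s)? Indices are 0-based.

v_4 = (35, -48, -303)

v_0 = (1, -2, -1).
v_1 = A·v_0 = (-3, -4, -9).
v_2 = A·v_1 = (1, -16, -27).
v_3 = A·v_2 = (-5, -34, -103).
v_4 = A·v_3 = (35, -48, -303).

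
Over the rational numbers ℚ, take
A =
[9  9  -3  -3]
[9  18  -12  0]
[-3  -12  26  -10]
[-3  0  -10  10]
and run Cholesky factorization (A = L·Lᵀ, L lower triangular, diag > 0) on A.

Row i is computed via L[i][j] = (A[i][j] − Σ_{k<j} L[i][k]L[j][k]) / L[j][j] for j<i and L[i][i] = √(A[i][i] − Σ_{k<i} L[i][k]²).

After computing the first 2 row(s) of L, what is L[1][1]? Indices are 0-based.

L[1][1] = 3

Step 1: L[0][0] = √(9) = 3.
  L[1][0] = (9) / L[0][0] = 3.
Step 2: L[1][1] = √(9) = 3.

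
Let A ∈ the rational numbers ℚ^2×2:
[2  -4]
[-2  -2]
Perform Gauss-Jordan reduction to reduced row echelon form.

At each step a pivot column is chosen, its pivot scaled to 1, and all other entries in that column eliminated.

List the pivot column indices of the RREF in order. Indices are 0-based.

pivot columns: 0, 1

step 1: normalize row 0 (÷2) = (1, -2)
  row 1: subtract -2×row0 = (0, -6)
step 2: normalize row 1 (÷-6) = (0, 1)
  row 0: subtract -2×row1 = (1, 0)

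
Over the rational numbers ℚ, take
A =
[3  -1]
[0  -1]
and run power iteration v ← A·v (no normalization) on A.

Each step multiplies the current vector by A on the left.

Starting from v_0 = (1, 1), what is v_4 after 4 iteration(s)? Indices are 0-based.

v_0 = (1, 1).
v_1 = A·v_0 = (2, -1).
v_2 = A·v_1 = (7, 1).
v_3 = A·v_2 = (20, -1).
v_4 = A·v_3 = (61, 1).

v_4 = (61, 1)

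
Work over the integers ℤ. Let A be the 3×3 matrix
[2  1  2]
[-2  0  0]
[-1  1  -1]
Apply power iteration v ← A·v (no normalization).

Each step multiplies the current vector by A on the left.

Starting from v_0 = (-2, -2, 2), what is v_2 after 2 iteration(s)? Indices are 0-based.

v_0 = (-2, -2, 2).
v_1 = A·v_0 = (-2, 4, -2).
v_2 = A·v_1 = (-4, 4, 8).

v_2 = (-4, 4, 8)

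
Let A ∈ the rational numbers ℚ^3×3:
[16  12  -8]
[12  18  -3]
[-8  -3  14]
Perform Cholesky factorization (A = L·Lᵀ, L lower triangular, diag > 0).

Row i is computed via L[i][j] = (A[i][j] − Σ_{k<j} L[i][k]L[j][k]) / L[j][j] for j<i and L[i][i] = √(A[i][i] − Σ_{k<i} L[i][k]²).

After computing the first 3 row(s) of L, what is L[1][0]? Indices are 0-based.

Step 1: L[0][0] = √(16) = 4.
  L[1][0] = (12) / L[0][0] = 3.
Step 2: L[1][1] = √(9) = 3.
  L[2][0] = (-8) / L[0][0] = -2.
  L[2][1] = (3) / L[1][1] = 1.
Step 3: L[2][2] = √(9) = 3.

L[1][0] = 3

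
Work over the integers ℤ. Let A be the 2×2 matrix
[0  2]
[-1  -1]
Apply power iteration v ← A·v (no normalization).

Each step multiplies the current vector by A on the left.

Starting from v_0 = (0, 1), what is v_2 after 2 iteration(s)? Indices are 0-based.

v_0 = (0, 1).
v_1 = A·v_0 = (2, -1).
v_2 = A·v_1 = (-2, -1).

v_2 = (-2, -1)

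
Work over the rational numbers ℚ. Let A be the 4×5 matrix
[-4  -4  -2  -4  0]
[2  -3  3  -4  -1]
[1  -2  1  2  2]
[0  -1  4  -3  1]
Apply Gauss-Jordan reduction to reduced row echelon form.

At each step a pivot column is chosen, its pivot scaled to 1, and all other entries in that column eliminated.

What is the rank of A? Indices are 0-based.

rank = 4

pivot(0,0)=-4: scale R0 → (1, 1, 1/2, 1, 0)
  clear (1,0): R1 −= (2)R0 → (0, -5, 2, -6, -1)
  clear (2,0): R2 −= (1)R0 → (0, -3, 1/2, 1, 2)
pivot(1,1)=-5: scale R1 → (0, 1, -2/5, 6/5, 1/5)
  clear (0,1): R0 −= (1)R1 → (1, 0, 9/10, -1/5, -1/5)
  clear (2,1): R2 −= (-3)R1 → (0, 0, -7/10, 23/5, 13/5)
  clear (3,1): R3 −= (-1)R1 → (0, 0, 18/5, -9/5, 6/5)
pivot(2,2)=-7/10: scale R2 → (0, 0, 1, -46/7, -26/7)
  clear (0,2): R0 −= (9/10)R2 → (1, 0, 0, 40/7, 22/7)
  clear (1,2): R1 −= (-2/5)R2 → (0, 1, 0, -10/7, -9/7)
  clear (3,2): R3 −= (18/5)R2 → (0, 0, 0, 153/7, 102/7)
pivot(3,3)=153/7: scale R3 → (0, 0, 0, 1, 2/3)
  clear (0,3): R0 −= (40/7)R3 → (1, 0, 0, 0, -2/3)
  clear (1,3): R1 −= (-10/7)R3 → (0, 1, 0, 0, -1/3)
  clear (2,3): R2 −= (-46/7)R3 → (0, 0, 1, 0, 2/3)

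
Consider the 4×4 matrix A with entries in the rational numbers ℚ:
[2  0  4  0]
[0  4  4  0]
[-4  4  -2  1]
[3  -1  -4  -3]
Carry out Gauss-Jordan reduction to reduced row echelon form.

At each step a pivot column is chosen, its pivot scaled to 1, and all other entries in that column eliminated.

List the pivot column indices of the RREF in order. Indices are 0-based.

[1] R0 /= 2  ⇒  (1, 0, 2, 0)
     R2 -= -4·R0  ⇒  (0, 4, 6, 1)
     R3 -= 3·R0  ⇒  (0, -1, -10, -3)
[2] R1 /= 4  ⇒  (0, 1, 1, 0)
     R2 -= 4·R1  ⇒  (0, 0, 2, 1)
     R3 -= -1·R1  ⇒  (0, 0, -9, -3)
[3] R2 /= 2  ⇒  (0, 0, 1, 1/2)
     R0 -= 2·R2  ⇒  (1, 0, 0, -1)
     R1 -= 1·R2  ⇒  (0, 1, 0, -1/2)
     R3 -= -9·R2  ⇒  (0, 0, 0, 3/2)
[4] R3 /= 3/2  ⇒  (0, 0, 0, 1)
     R0 -= -1·R3  ⇒  (1, 0, 0, 0)
     R1 -= -1/2·R3  ⇒  (0, 1, 0, 0)
     R2 -= 1/2·R3  ⇒  (0, 0, 1, 0)

pivot columns: 0, 1, 2, 3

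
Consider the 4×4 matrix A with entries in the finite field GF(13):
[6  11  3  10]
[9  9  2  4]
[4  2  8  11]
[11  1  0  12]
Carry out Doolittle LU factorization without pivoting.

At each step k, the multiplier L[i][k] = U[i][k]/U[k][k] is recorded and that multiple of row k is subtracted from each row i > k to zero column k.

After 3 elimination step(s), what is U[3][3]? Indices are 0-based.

k=0: U[0][0]=6
  eliminate (1,0): mult=8, new row 1: (0, 12, 4, 2); set L[1][0]=8
  eliminate (2,0): mult=5, new row 2: (0, 12, 6, 0); set L[2][0]=5
  eliminate (3,0): mult=4, new row 3: (0, 9, 1, 11); set L[3][0]=4
k=1: U[1][1]=12
  eliminate (2,1): mult=1, new row 2: (0, 0, 2, 11); set L[2][1]=1
  eliminate (3,1): mult=4, new row 3: (0, 0, 11, 3); set L[3][1]=4
k=2: U[2][2]=2
  eliminate (3,2): mult=12, new row 3: (0, 0, 0, 1); set L[3][2]=12

U[3][3] = 1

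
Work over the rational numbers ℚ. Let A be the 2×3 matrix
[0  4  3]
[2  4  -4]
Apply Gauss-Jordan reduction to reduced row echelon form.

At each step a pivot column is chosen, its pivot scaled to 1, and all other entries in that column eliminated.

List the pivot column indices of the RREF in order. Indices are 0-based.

pivot columns: 0, 1

[1] R0 <-> R1
[1] R0 /= 2  ⇒  (1, 2, -2)
[2] R1 /= 4  ⇒  (0, 1, 3/4)
     R0 -= 2·R1  ⇒  (1, 0, -7/2)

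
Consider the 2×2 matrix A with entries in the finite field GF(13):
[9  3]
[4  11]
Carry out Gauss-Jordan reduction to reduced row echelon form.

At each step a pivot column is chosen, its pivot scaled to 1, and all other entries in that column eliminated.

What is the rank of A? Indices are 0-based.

rank = 2

[1] R0 /= 9  ⇒  (1, 9)
     R1 -= 4·R0  ⇒  (0, 1)
[2] R1 /= 1  ⇒  (0, 1)
     R0 -= 9·R1  ⇒  (1, 0)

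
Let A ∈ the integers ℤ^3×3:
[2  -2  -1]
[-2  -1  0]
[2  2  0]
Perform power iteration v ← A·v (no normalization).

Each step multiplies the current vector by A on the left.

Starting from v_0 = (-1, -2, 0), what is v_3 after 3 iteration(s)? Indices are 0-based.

v_0 = (-1, -2, 0).
v_1 = A·v_0 = (2, 4, -6).
v_2 = A·v_1 = (2, -8, 12).
v_3 = A·v_2 = (8, 4, -12).

v_3 = (8, 4, -12)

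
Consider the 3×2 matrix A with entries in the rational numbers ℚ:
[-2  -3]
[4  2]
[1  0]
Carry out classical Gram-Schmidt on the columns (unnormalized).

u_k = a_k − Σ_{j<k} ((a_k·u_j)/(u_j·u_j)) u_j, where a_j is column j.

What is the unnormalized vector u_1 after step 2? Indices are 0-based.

u_1 = (-5/3, -2/3, -2/3)

Step 1: u_0 = a_0 = (-2, 4, 1).
Step 2: u_1 = a_1 − (2/3)·u_0 = (-5/3, -2/3, -2/3).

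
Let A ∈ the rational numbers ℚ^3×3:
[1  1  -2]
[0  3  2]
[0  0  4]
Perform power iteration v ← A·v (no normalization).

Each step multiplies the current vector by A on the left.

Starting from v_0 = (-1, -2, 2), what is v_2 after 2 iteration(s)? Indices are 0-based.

v_2 = (-25, 10, 32)

v_0 = (-1, -2, 2).
v_1 = A·v_0 = (-7, -2, 8).
v_2 = A·v_1 = (-25, 10, 32).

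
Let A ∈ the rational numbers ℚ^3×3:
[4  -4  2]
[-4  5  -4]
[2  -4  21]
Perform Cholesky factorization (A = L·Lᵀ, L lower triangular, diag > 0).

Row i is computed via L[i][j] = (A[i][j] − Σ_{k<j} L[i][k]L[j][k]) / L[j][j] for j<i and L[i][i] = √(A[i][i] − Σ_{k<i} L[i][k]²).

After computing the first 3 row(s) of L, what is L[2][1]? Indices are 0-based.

L[2][1] = -2

Step 1: L[0][0] = √(4) = 2.
  L[1][0] = (-4) / L[0][0] = -2.
Step 2: L[1][1] = √(1) = 1.
  L[2][0] = (2) / L[0][0] = 1.
  L[2][1] = (-2) / L[1][1] = -2.
Step 3: L[2][2] = √(16) = 4.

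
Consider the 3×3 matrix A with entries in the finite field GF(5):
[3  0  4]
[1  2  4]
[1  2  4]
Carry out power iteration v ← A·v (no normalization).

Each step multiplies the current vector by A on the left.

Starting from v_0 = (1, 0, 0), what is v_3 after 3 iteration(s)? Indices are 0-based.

v_0 = (1, 0, 0).
v_1 = A·v_0 = (3, 1, 1).
v_2 = A·v_1 = (3, 4, 4).
v_3 = A·v_2 = (0, 2, 2).

v_3 = (0, 2, 2)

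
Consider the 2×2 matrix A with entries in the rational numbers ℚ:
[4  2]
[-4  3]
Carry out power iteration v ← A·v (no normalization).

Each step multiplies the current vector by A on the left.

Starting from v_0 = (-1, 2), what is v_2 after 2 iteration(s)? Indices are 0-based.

v_2 = (20, 30)

v_0 = (-1, 2).
v_1 = A·v_0 = (0, 10).
v_2 = A·v_1 = (20, 30).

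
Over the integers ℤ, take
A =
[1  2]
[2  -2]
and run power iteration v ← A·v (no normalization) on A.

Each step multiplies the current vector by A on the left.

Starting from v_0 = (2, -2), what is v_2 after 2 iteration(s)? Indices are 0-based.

v_0 = (2, -2).
v_1 = A·v_0 = (-2, 8).
v_2 = A·v_1 = (14, -20).

v_2 = (14, -20)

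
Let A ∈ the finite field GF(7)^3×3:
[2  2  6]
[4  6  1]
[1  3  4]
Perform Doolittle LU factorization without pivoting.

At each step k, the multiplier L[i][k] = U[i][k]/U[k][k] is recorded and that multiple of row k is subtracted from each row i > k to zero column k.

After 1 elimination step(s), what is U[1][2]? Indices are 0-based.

Step 1: pivot at (0,0) is 2.
  row1 ← row1 − (2)·row0  ⇒  L[1][0]=2, U row1=(0, 2, 3)
  row2 ← row2 − (4)·row0  ⇒  L[2][0]=4, U row2=(0, 2, 1)

U[1][2] = 3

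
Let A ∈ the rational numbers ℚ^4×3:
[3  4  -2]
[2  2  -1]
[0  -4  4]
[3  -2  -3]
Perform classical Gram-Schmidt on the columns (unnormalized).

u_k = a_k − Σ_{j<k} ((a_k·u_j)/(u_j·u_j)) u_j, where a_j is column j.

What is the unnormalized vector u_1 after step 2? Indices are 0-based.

Step 1: u_0 = a_0 = (3, 2, 0, 3).
Step 2: u_1 = a_1 − (5/11)·u_0 = (29/11, 12/11, -4, -37/11).

u_1 = (29/11, 12/11, -4, -37/11)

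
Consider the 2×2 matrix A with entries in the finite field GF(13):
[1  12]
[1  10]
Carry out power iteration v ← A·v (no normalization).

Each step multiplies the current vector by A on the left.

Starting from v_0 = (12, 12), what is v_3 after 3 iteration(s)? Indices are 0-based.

v_3 = (4, 3)

v_0 = (12, 12).
v_1 = A·v_0 = (0, 2).
v_2 = A·v_1 = (11, 7).
v_3 = A·v_2 = (4, 3).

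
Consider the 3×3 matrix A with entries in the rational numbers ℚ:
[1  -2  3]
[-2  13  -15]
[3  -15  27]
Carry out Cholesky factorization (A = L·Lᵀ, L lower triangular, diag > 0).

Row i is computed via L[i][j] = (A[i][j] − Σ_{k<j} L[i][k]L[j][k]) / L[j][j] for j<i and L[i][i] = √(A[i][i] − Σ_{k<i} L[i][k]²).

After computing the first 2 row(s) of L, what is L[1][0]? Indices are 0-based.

L[1][0] = -2

Step 1: L[0][0] = √(1) = 1.
  L[1][0] = (-2) / L[0][0] = -2.
Step 2: L[1][1] = √(9) = 3.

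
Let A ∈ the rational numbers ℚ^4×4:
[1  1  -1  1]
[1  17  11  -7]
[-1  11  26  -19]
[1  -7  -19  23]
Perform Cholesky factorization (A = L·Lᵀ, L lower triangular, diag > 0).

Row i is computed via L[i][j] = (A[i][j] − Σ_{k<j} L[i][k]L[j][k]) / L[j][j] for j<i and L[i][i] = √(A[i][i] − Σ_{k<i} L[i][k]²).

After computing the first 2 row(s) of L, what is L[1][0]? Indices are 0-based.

Step 1: L[0][0] = √(1) = 1.
  L[1][0] = (1) / L[0][0] = 1.
Step 2: L[1][1] = √(16) = 4.

L[1][0] = 1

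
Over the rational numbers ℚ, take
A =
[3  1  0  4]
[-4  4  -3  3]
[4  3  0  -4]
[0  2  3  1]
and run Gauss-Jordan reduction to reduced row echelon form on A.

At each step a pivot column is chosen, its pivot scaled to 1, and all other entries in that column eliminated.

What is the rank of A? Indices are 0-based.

rank = 4

[1] R0 /= 3  ⇒  (1, 1/3, 0, 4/3)
     R1 -= -4·R0  ⇒  (0, 16/3, -3, 25/3)
     R2 -= 4·R0  ⇒  (0, 5/3, 0, -28/3)
[2] R1 /= 16/3  ⇒  (0, 1, -9/16, 25/16)
     R0 -= 1/3·R1  ⇒  (1, 0, 3/16, 13/16)
     R2 -= 5/3·R1  ⇒  (0, 0, 15/16, -191/16)
     R3 -= 2·R1  ⇒  (0, 0, 33/8, -17/8)
[3] R2 /= 15/16  ⇒  (0, 0, 1, -191/15)
     R0 -= 3/16·R2  ⇒  (1, 0, 0, 16/5)
     R1 -= -9/16·R2  ⇒  (0, 1, 0, -28/5)
     R3 -= 33/8·R2  ⇒  (0, 0, 0, 252/5)
[4] R3 /= 252/5  ⇒  (0, 0, 0, 1)
     R0 -= 16/5·R3  ⇒  (1, 0, 0, 0)
     R1 -= -28/5·R3  ⇒  (0, 1, 0, 0)
     R2 -= -191/15·R3  ⇒  (0, 0, 1, 0)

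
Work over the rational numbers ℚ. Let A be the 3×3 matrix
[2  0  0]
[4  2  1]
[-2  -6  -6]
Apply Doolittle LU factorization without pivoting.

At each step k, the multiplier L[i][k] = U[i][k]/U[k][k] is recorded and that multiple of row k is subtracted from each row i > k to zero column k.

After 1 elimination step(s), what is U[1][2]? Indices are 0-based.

U[1][2] = 1

[col 0] pivot 2
  R1 -= 2*R0 → (0, 2, 1)  (L[1][0] := 2)
  R2 -= -1*R0 → (0, -6, -6)  (L[2][0] := -1)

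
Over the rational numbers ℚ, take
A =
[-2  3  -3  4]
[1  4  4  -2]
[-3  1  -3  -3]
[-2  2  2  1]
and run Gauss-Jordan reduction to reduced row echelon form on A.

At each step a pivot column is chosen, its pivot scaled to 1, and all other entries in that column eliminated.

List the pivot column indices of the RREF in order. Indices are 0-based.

[1] R0 /= -2  ⇒  (1, -3/2, 3/2, -2)
     R1 -= 1·R0  ⇒  (0, 11/2, 5/2, 0)
     R2 -= -3·R0  ⇒  (0, -7/2, 3/2, -9)
     R3 -= -2·R0  ⇒  (0, -1, 5, -3)
[2] R1 /= 11/2  ⇒  (0, 1, 5/11, 0)
     R0 -= -3/2·R1  ⇒  (1, 0, 24/11, -2)
     R2 -= -7/2·R1  ⇒  (0, 0, 34/11, -9)
     R3 -= -1·R1  ⇒  (0, 0, 60/11, -3)
[3] R2 /= 34/11  ⇒  (0, 0, 1, -99/34)
     R0 -= 24/11·R2  ⇒  (1, 0, 0, 74/17)
     R1 -= 5/11·R2  ⇒  (0, 1, 0, 45/34)
     R3 -= 60/11·R2  ⇒  (0, 0, 0, 219/17)
[4] R3 /= 219/17  ⇒  (0, 0, 0, 1)
     R0 -= 74/17·R3  ⇒  (1, 0, 0, 0)
     R1 -= 45/34·R3  ⇒  (0, 1, 0, 0)
     R2 -= -99/34·R3  ⇒  (0, 0, 1, 0)

pivot columns: 0, 1, 2, 3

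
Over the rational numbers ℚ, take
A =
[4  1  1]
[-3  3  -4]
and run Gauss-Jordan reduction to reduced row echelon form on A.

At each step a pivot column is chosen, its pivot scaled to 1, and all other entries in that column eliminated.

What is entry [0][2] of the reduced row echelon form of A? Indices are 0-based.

M[0][2] = 7/15

step 1: normalize row 0 (÷4) = (1, 1/4, 1/4)
  row 1: subtract -3×row0 = (0, 15/4, -13/4)
step 2: normalize row 1 (÷15/4) = (0, 1, -13/15)
  row 0: subtract 1/4×row1 = (1, 0, 7/15)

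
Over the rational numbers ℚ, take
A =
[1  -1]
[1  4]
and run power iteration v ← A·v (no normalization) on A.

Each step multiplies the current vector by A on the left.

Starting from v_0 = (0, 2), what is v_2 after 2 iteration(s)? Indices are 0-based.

v_0 = (0, 2).
v_1 = A·v_0 = (-2, 8).
v_2 = A·v_1 = (-10, 30).

v_2 = (-10, 30)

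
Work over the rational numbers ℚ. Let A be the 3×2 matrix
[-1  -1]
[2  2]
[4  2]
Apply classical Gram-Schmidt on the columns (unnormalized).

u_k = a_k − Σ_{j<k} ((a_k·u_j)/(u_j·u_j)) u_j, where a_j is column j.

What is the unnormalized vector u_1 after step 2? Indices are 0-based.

Step 1: u_0 = a_0 = (-1, 2, 4).
Step 2: u_1 = a_1 − (13/21)·u_0 = (-8/21, 16/21, -10/21).

u_1 = (-8/21, 16/21, -10/21)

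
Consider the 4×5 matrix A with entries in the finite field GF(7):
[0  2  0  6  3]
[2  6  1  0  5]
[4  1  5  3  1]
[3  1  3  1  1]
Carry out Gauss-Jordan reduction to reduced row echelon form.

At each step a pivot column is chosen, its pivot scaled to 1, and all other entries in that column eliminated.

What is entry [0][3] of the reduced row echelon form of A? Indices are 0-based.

M[0][3] = 6

pivot(0,0): swap R0↔R1
pivot(0,0)=2: scale R0 → (1, 3, 4, 0, 6)
  clear (2,0): R2 −= (4)R0 → (0, 3, 3, 3, 5)
  clear (3,0): R3 −= (3)R0 → (0, 6, 5, 1, 4)
pivot(1,1)=2: scale R1 → (0, 1, 0, 3, 5)
  clear (0,1): R0 −= (3)R1 → (1, 0, 4, 5, 5)
  clear (2,1): R2 −= (3)R1 → (0, 0, 3, 1, 4)
  clear (3,1): R3 −= (6)R1 → (0, 0, 5, 4, 2)
pivot(2,2)=3: scale R2 → (0, 0, 1, 5, 6)
  clear (0,2): R0 −= (4)R2 → (1, 0, 0, 6, 2)
  clear (3,2): R3 −= (5)R2 → (0, 0, 0, 0, 0)
col 3: no nonzero at/below row 3; advance.
col 4: no nonzero at/below row 3; advance.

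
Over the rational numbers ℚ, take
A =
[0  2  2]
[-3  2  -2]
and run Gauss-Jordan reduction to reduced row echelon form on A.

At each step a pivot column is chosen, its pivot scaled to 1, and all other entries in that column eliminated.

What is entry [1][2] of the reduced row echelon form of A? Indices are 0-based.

M[1][2] = 1

step 1: exchange rows 0,1
step 1: normalize row 0 (÷-3) = (1, -2/3, 2/3)
step 2: normalize row 1 (÷2) = (0, 1, 1)
  row 0: subtract -2/3×row1 = (1, 0, 4/3)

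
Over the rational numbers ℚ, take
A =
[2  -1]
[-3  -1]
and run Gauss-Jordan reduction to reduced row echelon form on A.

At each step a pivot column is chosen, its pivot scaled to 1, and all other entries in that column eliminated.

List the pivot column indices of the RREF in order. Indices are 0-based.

pivot columns: 0, 1

step 1: normalize row 0 (÷2) = (1, -1/2)
  row 1: subtract -3×row0 = (0, -5/2)
step 2: normalize row 1 (÷-5/2) = (0, 1)
  row 0: subtract -1/2×row1 = (1, 0)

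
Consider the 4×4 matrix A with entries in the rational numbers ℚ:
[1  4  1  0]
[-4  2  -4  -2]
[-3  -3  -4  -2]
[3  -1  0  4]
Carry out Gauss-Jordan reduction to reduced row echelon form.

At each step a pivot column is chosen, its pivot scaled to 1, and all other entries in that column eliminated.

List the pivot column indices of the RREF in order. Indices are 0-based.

pivot columns: 0, 1, 2, 3

step 1: normalize row 0 (÷1) = (1, 4, 1, 0)
  row 1: subtract -4×row0 = (0, 18, 0, -2)
  row 2: subtract -3×row0 = (0, 9, -1, -2)
  row 3: subtract 3×row0 = (0, -13, -3, 4)
step 2: normalize row 1 (÷18) = (0, 1, 0, -1/9)
  row 0: subtract 4×row1 = (1, 0, 1, 4/9)
  row 2: subtract 9×row1 = (0, 0, -1, -1)
  row 3: subtract -13×row1 = (0, 0, -3, 23/9)
step 3: normalize row 2 (÷-1) = (0, 0, 1, 1)
  row 0: subtract 1×row2 = (1, 0, 0, -5/9)
  row 3: subtract -3×row2 = (0, 0, 0, 50/9)
step 4: normalize row 3 (÷50/9) = (0, 0, 0, 1)
  row 0: subtract -5/9×row3 = (1, 0, 0, 0)
  row 1: subtract -1/9×row3 = (0, 1, 0, 0)
  row 2: subtract 1×row3 = (0, 0, 1, 0)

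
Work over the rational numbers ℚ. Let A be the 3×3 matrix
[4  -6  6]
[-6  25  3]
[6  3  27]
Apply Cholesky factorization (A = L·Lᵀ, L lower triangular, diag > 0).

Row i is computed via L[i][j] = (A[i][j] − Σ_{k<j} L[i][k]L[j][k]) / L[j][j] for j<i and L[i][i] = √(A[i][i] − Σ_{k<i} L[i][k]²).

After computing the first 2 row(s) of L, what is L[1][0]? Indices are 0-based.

L[1][0] = -3

Step 1: L[0][0] = √(4) = 2.
  L[1][0] = (-6) / L[0][0] = -3.
Step 2: L[1][1] = √(16) = 4.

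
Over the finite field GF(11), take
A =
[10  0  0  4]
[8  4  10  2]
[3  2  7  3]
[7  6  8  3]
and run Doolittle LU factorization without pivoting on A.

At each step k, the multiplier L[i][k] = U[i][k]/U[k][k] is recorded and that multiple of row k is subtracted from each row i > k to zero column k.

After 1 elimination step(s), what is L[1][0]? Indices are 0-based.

L[1][0] = 3

[col 0] pivot 10
  R1 -= 3*R0 → (0, 4, 10, 1)  (L[1][0] := 3)
  R2 -= 8*R0 → (0, 2, 7, 4)  (L[2][0] := 8)
  R3 -= 4*R0 → (0, 6, 8, 9)  (L[3][0] := 4)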